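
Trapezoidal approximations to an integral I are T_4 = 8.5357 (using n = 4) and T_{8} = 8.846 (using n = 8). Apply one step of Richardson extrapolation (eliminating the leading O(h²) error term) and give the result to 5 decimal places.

8.94943

R = (4·T_{8} − T_4) / 3 = (4·8.846 − 8.5357)/3 = (26.8483)/3 = 8.94943.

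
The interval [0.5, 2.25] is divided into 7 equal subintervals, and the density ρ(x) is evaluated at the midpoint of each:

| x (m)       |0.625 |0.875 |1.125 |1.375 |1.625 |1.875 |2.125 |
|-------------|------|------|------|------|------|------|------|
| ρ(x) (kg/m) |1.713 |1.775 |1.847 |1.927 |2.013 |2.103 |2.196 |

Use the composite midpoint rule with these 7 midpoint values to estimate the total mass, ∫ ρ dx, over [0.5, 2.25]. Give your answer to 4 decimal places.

h = 0.25, n = 7.
h·[y(m₁) + y(m₂) + y(m₃) + y(m₄) + y(m₅) + y(m₆) + y(m₇)] = 0.25·(13.574) = 3.3935.

3.3935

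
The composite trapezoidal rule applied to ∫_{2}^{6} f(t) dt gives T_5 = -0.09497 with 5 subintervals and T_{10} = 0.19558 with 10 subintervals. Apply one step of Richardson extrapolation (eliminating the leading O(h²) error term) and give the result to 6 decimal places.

R = (4·T_{10} − T_5) / 3 = (4·0.19558 − (-0.09497))/3 = (0.87729)/3 = 0.292430.

0.292430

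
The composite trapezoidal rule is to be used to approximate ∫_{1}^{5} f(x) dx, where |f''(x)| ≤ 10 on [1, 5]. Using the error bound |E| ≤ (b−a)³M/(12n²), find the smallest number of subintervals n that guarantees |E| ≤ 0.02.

52

Need 640/(12n²) ≤ 0.02.
n² ≥ 640/(12·0.02) = 2666.67 ⇒ n ≥ 51.6398, so the smallest n is 52.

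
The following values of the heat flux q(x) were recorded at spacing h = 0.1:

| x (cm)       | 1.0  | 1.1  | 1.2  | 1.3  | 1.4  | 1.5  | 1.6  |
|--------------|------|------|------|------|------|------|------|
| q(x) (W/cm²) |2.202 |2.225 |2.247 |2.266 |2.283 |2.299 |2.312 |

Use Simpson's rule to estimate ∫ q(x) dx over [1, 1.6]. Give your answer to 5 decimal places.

1.35780

h = 0.1, n = 6.
(h/3)·[y₀ + 4y₁ + 2y₂ + 4y₃ + 2y₄ + 4y₅ + y₆] = 0.033333·(40.734) = 1.35780.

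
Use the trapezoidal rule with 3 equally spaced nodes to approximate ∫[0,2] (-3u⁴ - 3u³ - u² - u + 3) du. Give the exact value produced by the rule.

-41

h = (2 − 0)/2 = 1.
Nodes u₀,…,u₂ = 0, 1, 2.
f(u) = -3u⁴ - 3u³ - u² - u + 3: f₀=3, f₁=-5, f₂=-75.
(h/2)·[f₀ + 2f₁ + f₂] = 0.5·(-82) = -41.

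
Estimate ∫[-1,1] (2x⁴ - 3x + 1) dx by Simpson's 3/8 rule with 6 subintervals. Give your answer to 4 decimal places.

h = (1 − (-1))/6 = 0.333333.
Nodes x₀,…,x₆ = -1, -0.666667, -0.333333, 0, 0.333333, 0.666667, 1.
f(x) = 2x⁴ - 3x + 1: f₀=6, f₁=3.395062, f₂=2.024691, f₃=1, f₄=0.024691, f₅=-0.604938, f₆=0.
(3h/8)·[f₀ + 3f₁ + 3f₂ + 2f₃ + 3f₄ + 3f₅ + f₆] = 0.125·(22.518519) = 2.8148.

2.8148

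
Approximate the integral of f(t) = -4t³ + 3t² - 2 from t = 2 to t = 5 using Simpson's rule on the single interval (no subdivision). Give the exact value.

-498

S = (b−a)/6 · [f(2) + 4f(3.5) + f(5)] = 0.5·[(-22) + 4·(-136.75) + (-427)] = -498.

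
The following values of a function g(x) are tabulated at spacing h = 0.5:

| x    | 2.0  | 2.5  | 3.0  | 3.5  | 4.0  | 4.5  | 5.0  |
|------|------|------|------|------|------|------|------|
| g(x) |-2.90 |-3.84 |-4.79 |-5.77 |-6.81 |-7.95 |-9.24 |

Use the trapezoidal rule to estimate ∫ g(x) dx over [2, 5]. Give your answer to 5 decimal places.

h = 0.5, n = 6.
(h/2)·[y₀ + 2y₁ + 2y₂ + 2y₃ + 2y₄ + 2y₅ + y₆] = 0.25·(-70.46) = -17.61500.

-17.61500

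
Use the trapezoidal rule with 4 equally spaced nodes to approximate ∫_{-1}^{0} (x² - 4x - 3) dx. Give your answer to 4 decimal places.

-0.6481

h = (0 − (-1))/3 = 0.333333.
Nodes x₀,…,x₃ = -1, -0.666667, -0.333333, 0.
f(x) = x² - 4x - 3: f₀=2, f₁=0.111111, f₂=-1.555556, f₃=-3.
(h/2)·[f₀ + 2f₁ + 2f₂ + f₃] = 0.166667·(-3.888889) = -0.6481.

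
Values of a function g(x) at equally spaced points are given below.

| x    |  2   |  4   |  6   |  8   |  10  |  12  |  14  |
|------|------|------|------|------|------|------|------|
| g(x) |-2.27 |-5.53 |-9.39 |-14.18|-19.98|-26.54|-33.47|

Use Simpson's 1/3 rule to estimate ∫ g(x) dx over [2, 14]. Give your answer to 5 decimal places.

-186.32000

h = 2, n = 6.
(h/3)·[y₀ + 4y₁ + 2y₂ + 4y₃ + 2y₄ + 4y₅ + y₆] = 0.666667·(-279.48) = -186.32000.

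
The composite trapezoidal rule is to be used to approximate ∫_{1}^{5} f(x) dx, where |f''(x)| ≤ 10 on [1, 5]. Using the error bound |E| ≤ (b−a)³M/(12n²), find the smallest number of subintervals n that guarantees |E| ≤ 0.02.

52

Need 640/(12n²) ≤ 0.02.
n² ≥ 640/(12·0.02) = 2666.67 ⇒ n ≥ 51.6398, so the smallest n is 52.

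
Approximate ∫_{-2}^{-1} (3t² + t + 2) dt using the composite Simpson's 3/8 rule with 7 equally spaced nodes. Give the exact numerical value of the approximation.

h = (-1 − (-2))/6 = 0.166667.
Nodes t₀,…,t₆ = -2, -1.833333, -1.666667, -1.5, -1.333333, -1.166667, -1.
f(t) = 3t² + t + 2: f₀=12, f₁=10.25, f₂=8.666667, f₃=7.25, f₄=6, f₅=4.916667, f₆=4.
(3h/8)·[f₀ + 3f₁ + 3f₂ + 2f₃ + 3f₄ + 3f₅ + f₆] = 0.0625·(120) = 7.5.

7.5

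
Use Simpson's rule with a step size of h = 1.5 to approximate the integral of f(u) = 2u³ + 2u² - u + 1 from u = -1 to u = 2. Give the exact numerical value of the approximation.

h = (2 − (-1))/2 = 1.5.
Nodes u₀,…,u₂ = -1, 0.5, 2.
f(u) = 2u³ + 2u² - u + 1: f₀=2, f₁=1.25, f₂=23.
(h/3)·[f₀ + 4f₁ + f₂] = 0.5·(30) = 15.

15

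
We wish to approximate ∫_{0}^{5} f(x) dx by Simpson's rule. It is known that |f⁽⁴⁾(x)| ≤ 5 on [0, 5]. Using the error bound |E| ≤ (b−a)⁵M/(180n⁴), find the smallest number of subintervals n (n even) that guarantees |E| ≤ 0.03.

Need 15625/(180n⁴) ≤ 0.03.
n⁴ ≥ 15625/(180·0.03) = 2893.52 ⇒ n ≥ 7.3343, so the smallest even n is 8. (n must be even for Simpson's rule.)

8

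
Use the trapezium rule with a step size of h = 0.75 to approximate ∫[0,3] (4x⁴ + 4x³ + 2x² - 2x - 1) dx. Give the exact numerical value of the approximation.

h = (3 − 0)/4 = 0.75.
Nodes x₀,…,x₄ = 0, 0.75, 1.5, 2.25, 3.
f(x) = 4x⁴ + 4x³ + 2x² - 2x - 1: f₀=-1, f₁=1.578125, f₂=34.25, f₃=152.703125, f₄=443.
(h/2)·[f₀ + 2f₁ + 2f₂ + 2f₃ + f₄] = 0.375·(819.0625) = 307.1484375.

307.1484375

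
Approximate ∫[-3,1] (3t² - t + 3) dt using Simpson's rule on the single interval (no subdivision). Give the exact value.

44

S = (b−a)/6 · [f(-3) + 4f(-1) + f(1)] = 0.666667·[33 + 4·7 + 5] = 44.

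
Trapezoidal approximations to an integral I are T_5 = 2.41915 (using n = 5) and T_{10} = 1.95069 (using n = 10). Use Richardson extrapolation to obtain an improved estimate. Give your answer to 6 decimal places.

1.794537

R = (4·T_{10} − T_5) / 3 = (4·1.95069 − 2.41915)/3 = (5.38361)/3 = 1.794537.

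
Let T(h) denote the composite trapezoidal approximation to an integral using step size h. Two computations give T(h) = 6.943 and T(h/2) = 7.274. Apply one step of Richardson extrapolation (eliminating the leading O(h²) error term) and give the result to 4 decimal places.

7.3843

R = (4·T(h/2) − T(h)) / 3 = (4·7.274 − 6.943)/3 = (22.153)/3 = 7.3843.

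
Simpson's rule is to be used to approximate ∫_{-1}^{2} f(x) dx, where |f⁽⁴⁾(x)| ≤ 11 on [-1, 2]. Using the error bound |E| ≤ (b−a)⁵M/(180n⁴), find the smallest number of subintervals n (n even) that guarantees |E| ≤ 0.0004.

Need 2673/(180n⁴) ≤ 0.0004.
n⁴ ≥ 2673/(180·0.0004) = 37125 ⇒ n ≥ 13.8809, so the smallest even n is 14. (n must be even for Simpson's rule.)

14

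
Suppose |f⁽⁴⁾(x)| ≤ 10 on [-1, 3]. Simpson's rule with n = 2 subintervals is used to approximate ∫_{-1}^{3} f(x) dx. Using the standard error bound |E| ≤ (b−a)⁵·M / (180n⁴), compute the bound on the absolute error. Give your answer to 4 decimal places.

3.5556

|E| ≤ (4)⁵·10 / (180·2⁴) = 10240/2880 = 3.5556.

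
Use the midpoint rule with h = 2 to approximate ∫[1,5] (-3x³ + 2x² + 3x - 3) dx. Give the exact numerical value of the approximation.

h = (5 − 1)/2 = 2.
Midpoints m₁,…,m₂ = 2, 4.
f(m₁)=-13, f(m₂)=-151.
h·[f(m₁) + f(m₂)] = 2·(-164) = -328.

-328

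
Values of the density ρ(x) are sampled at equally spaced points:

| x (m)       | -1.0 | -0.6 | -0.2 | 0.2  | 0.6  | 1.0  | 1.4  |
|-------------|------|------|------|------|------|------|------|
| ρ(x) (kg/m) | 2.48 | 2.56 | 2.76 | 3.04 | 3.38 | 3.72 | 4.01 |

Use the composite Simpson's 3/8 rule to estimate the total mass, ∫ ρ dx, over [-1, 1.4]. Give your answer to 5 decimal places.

h = 0.4, n = 6.
(3h/8)·[y₀ + 3y₁ + 3y₂ + 2y₃ + 3y₄ + 3y₅ + y₆] = 0.15·(49.83) = 7.47450.

7.47450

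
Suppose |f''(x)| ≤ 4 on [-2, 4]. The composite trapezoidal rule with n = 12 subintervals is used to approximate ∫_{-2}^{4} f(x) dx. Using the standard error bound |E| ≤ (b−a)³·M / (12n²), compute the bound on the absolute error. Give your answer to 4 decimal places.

0.5000

|E| ≤ (6)³·4 / (12·12²) = 864/1728 = 0.5000.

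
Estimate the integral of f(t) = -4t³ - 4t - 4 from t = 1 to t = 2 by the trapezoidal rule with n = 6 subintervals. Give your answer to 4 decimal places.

h = (2 − 1)/6 = 0.166667.
Nodes t₀,…,t₆ = 1, 1.166667, 1.333333, 1.5, 1.666667, 1.833333, 2.
f(t) = -4t³ - 4t - 4: f₀=-12, f₁=-15.018519, f₂=-18.814815, f₃=-23.5, f₄=-29.185185, f₅=-35.981481, f₆=-44.
(h/2)·[f₀ + 2f₁ + 2f₂ + 2f₃ + 2f₄ + 2f₅ + f₆] = 0.083333·(-301) = -25.0833.

-25.0833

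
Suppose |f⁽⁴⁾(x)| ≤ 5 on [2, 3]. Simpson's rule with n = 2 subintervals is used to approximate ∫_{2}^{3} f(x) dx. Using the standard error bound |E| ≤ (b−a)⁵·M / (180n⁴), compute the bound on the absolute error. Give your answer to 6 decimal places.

|E| ≤ (1)⁵·5 / (180·2⁴) = 5/2880 = 0.001736.

0.001736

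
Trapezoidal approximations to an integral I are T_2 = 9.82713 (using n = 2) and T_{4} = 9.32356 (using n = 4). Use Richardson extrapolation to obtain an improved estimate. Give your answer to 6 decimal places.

R = (4·T_{4} − T_2) / 3 = (4·9.32356 − 9.82713)/3 = (27.46711)/3 = 9.155703.

9.155703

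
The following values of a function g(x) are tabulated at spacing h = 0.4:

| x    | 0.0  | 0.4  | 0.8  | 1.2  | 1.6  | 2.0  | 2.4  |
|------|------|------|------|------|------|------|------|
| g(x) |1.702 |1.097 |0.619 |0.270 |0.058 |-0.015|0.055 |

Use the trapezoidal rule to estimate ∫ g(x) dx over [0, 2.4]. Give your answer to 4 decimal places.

h = 0.4, n = 6.
(h/2)·[y₀ + 2y₁ + 2y₂ + 2y₃ + 2y₄ + 2y₅ + y₆] = 0.2·(5.815) = 1.1630.

1.1630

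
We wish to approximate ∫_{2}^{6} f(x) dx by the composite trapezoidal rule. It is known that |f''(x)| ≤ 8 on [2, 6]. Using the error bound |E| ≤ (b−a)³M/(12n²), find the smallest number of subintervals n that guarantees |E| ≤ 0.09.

Need 512/(12n²) ≤ 0.09.
n² ≥ 512/(12·0.09) = 474.074 ⇒ n ≥ 21.7732, so the smallest n is 22.

22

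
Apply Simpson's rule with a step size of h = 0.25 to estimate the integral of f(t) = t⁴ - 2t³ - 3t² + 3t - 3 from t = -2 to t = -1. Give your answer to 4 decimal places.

-0.7995

h = (-1 − (-2))/4 = 0.25.
Nodes t₀,…,t₄ = -2, -1.75, -1.5, -1.25, -1.
f(t) = t⁴ - 2t³ - 3t² + 3t - 3: f₀=11, f₁=2.66015625, f₂=-2.4375, f₃=-5.08984375, f₄=-6.
(h/3)·[f₀ + 4f₁ + 2f₂ + 4f₃ + f₄] = 0.083333·(-9.59375) = -0.7995.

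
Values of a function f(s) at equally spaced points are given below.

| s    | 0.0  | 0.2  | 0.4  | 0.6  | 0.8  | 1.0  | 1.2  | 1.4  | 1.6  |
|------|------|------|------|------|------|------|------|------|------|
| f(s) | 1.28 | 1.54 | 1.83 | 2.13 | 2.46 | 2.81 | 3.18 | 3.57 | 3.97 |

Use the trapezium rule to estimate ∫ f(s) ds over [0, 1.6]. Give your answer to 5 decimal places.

4.02900

h = 0.2, n = 8.
(h/2)·[y₀ + 2y₁ + 2y₂ + 2y₃ + 2y₄ + 2y₅ + 2y₆ + 2y₇ + y₈] = 0.1·(40.29) = 4.02900.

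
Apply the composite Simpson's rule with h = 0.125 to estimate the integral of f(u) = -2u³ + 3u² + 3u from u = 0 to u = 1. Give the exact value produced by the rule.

h = (1 − 0)/8 = 0.125.
Nodes u₀,…,u₈ = 0, 0.125, 0.25, 0.375, 0.5, 0.625, 0.75, 0.875, 1.
f(u) = -2u³ + 3u² + 3u: f₀=0, f₁=0.41796875, f₂=0.90625, f₃=1.44140625, f₄=2, f₅=2.55859375, f₆=3.09375, f₇=3.58203125, f₈=4.
(h/3)·[f₀ + 4f₁ + 2f₂ + 4f₃ + 2f₄ + 4f₅ + 2f₆ + 4f₇ + f₈] = 0.041667·(48) = 2.

2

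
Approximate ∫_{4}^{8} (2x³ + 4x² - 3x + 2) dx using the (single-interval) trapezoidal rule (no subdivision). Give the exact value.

T = (b−a)/2 · [f(4) + f(8)] = 2·[182 + 1258] = 2880.

2880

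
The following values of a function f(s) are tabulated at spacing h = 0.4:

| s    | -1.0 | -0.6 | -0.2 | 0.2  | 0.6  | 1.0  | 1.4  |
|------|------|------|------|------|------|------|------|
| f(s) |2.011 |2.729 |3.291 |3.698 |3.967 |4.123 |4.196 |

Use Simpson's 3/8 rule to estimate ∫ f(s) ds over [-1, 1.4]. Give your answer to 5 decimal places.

h = 0.4, n = 6.
(3h/8)·[y₀ + 3y₁ + 3y₂ + 2y₃ + 3y₄ + 3y₅ + y₆] = 0.15·(55.933) = 8.38995.

8.38995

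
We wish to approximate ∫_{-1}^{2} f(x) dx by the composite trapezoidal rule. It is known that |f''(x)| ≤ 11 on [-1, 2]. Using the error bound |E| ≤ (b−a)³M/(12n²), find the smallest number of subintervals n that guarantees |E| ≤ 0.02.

36

Need 297/(12n²) ≤ 0.02.
n² ≥ 297/(12·0.02) = 1237.5 ⇒ n ≥ 35.1781, so the smallest n is 36.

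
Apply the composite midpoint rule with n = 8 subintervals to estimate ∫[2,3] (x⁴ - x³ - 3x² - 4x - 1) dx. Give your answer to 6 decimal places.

-4.085800

h = (3 − 2)/8 = 0.125.
Midpoints m₁,…,m₈ = 2.0625, 2.1875, 2.3125, 2.4375, 2.5625, 2.6875, 2.8125, 2.9375.
f(m₁)=-12.6896820068359375, f(m₂)=-11.6752777099609375, f(m₃)=-10.0619964599609375, f(m₄)=-7.7560882568359375, f(m₅)=-4.6579437255859375, f(m₆)=-0.6620941162109375, f(m₇)=4.3427886962890625, f(m₈)=10.4738922119140625.
h·[f(m₁) + f(m₂) + f(m₃) + f(m₄) + f(m₅) + f(m₆) + f(m₇) + f(m₈)] = 0.125·(-32.6864013671875) = -4.085800.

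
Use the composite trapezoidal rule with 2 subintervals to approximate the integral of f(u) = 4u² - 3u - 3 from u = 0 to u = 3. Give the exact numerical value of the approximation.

18

h = (3 − 0)/2 = 1.5.
Nodes u₀,…,u₂ = 0, 1.5, 3.
f(u) = 4u² - 3u - 3: f₀=-3, f₁=1.5, f₂=24.
(h/2)·[f₀ + 2f₁ + f₂] = 0.75·(24) = 18.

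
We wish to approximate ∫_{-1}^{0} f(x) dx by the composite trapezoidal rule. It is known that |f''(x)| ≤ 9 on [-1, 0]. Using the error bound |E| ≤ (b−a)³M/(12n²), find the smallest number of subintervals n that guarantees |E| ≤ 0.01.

9

Need 9/(12n²) ≤ 0.01.
n² ≥ 9/(12·0.01) = 75 ⇒ n ≥ 8.6603, so the smallest n is 9.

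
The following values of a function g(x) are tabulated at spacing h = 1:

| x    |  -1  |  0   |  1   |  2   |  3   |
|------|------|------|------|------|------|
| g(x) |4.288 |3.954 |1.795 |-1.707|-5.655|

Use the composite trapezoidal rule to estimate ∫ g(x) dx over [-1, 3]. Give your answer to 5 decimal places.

h = 1, n = 4.
(h/2)·[y₀ + 2y₁ + 2y₂ + 2y₃ + y₄] = 0.5·(6.717) = 3.35850.

3.35850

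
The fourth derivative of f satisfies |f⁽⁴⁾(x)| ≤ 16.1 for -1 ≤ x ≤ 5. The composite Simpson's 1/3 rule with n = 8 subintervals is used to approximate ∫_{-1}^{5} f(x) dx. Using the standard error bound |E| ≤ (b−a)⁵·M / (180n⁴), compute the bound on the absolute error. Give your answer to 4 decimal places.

0.1698

|E| ≤ (6)⁵·16.1 / (180·8⁴) = 125193.6/737280 = 0.1698.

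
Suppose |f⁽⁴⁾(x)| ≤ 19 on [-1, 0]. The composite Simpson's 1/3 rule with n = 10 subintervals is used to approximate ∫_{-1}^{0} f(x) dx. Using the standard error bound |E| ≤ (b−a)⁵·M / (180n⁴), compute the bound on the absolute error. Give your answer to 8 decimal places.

|E| ≤ (1)⁵·19 / (180·10⁴) = 19/1800000 = 0.00001056.

0.00001056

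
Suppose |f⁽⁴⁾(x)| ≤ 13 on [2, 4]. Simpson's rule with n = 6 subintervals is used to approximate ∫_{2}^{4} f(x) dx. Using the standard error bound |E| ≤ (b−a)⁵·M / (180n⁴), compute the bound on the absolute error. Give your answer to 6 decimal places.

0.001783

|E| ≤ (2)⁵·13 / (180·6⁴) = 416/233280 = 0.001783.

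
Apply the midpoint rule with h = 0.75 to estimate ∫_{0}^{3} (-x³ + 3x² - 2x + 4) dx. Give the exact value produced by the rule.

9.9609375

h = (3 − 0)/4 = 0.75.
Midpoints m₁,…,m₄ = 0.375, 1.125, 1.875, 2.625.
f(m₁)=3.619140625, f(m₂)=4.123046875, f(m₃)=4.205078125, f(m₄)=1.333984375.
h·[f(m₁) + f(m₂) + f(m₃) + f(m₄)] = 0.75·(13.28125) = 9.9609375.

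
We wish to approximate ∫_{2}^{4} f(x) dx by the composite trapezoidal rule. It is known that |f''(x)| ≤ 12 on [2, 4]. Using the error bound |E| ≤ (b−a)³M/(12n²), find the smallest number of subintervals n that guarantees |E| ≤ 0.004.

45

Need 96/(12n²) ≤ 0.004.
n² ≥ 96/(12·0.004) = 2000 ⇒ n ≥ 44.7214, so the smallest n is 45.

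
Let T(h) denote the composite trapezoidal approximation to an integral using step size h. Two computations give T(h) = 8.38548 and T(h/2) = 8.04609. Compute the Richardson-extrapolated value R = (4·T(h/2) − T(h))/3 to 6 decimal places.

R = (4·T(h/2) − T(h)) / 3 = (4·8.04609 − 8.38548)/3 = (23.79888)/3 = 7.932960.

7.932960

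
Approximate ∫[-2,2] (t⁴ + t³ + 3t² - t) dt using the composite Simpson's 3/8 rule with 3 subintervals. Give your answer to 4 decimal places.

32.5926

h = (2 − (-2))/3 = 1.333333.
Nodes t₀,…,t₃ = -2, -0.666667, 0.666667, 2.
f(t) = t⁴ + t³ + 3t² - t: f₀=22, f₁=1.901235, f₂=1.160494, f₃=34.
(3h/8)·[f₀ + 3f₁ + 3f₂ + f₃] = 0.5·(65.185185) = 32.5926.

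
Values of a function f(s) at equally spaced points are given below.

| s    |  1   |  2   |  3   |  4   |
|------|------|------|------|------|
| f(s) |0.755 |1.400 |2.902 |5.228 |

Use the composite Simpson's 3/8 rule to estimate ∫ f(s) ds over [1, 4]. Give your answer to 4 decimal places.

7.0834

h = 1, n = 3.
(3h/8)·[y₀ + 3y₁ + 3y₂ + y₃] = 0.375·(18.889) = 7.0834.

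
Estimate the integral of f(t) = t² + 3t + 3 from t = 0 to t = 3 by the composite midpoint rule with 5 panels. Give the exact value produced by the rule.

31.41

h = (3 − 0)/5 = 0.6.
Midpoints m₁,…,m₅ = 0.3, 0.9, 1.5, 2.1, 2.7.
f(m₁)=3.99, f(m₂)=6.51, f(m₃)=9.75, f(m₄)=13.71, f(m₅)=18.39.
h·[f(m₁) + f(m₂) + f(m₃) + f(m₄) + f(m₅)] = 0.6·(52.35) = 31.41.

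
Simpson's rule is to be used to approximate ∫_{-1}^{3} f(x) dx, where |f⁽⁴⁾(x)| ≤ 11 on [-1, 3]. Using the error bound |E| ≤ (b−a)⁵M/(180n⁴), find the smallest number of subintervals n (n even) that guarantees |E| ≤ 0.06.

6

Need 11264/(180n⁴) ≤ 0.06.
n⁴ ≥ 11264/(180·0.06) = 1042.96 ⇒ n ≥ 5.6829, so the smallest even n is 6. (n must be even for Simpson's rule.)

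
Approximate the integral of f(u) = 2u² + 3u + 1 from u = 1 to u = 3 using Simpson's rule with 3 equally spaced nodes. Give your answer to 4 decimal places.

31.3333

h = (3 − 1)/2 = 1.
Nodes u₀,…,u₂ = 1, 2, 3.
f(u) = 2u² + 3u + 1: f₀=6, f₁=15, f₂=28.
(h/3)·[f₀ + 4f₁ + f₂] = 0.333333·(94) = 31.3333.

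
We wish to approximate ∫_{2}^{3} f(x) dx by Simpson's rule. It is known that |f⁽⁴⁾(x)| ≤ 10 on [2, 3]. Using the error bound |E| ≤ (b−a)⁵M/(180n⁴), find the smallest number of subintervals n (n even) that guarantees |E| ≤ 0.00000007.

30

Need 10/(180n⁴) ≤ 0.00000007.
n⁴ ≥ 10/(180·0.00000007) = 793651 ⇒ n ≥ 29.8475, so the smallest even n is 30. (n must be even for Simpson's rule.)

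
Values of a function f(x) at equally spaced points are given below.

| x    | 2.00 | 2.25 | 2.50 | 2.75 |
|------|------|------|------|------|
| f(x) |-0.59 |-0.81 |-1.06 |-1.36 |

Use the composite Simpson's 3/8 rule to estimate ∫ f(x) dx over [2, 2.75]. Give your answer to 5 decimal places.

h = 0.25, n = 3.
(3h/8)·[y₀ + 3y₁ + 3y₂ + y₃] = 0.09375·(-7.56) = -0.70875.

-0.70875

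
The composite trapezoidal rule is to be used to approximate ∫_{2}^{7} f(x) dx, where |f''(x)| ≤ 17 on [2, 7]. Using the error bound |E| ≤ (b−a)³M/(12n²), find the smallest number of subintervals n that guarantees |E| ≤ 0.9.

15

Need 2125/(12n²) ≤ 0.9.
n² ≥ 2125/(12·0.9) = 196.759 ⇒ n ≥ 14.0271, so the smallest n is 15.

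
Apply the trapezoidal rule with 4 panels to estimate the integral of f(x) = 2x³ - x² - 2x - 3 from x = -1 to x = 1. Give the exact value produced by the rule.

-6.75

h = (1 − (-1))/4 = 0.5.
Nodes x₀,…,x₄ = -1, -0.5, 0, 0.5, 1.
f(x) = 2x³ - x² - 2x - 3: f₀=-4, f₁=-2.5, f₂=-3, f₃=-4, f₄=-4.
(h/2)·[f₀ + 2f₁ + 2f₂ + 2f₃ + f₄] = 0.25·(-27) = -6.75.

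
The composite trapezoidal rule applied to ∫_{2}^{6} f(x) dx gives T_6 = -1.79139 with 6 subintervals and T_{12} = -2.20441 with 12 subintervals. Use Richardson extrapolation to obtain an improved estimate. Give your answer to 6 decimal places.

-2.342083

R = (4·T_{12} − T_6) / 3 = (4·(-2.20441) − (-1.79139))/3 = (-7.02625)/3 = -2.342083.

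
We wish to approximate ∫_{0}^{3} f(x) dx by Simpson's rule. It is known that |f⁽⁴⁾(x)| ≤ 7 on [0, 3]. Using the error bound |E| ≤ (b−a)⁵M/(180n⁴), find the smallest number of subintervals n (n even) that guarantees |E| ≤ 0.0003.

Need 1701/(180n⁴) ≤ 0.0003.
n⁴ ≥ 1701/(180·0.0003) = 31500 ⇒ n ≥ 13.3223, so the smallest even n is 14. (n must be even for Simpson's rule.)

14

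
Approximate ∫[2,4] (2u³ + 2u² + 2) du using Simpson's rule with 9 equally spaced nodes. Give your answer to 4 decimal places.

161.3333

h = (4 − 2)/8 = 0.25.
Nodes u₀,…,u₈ = 2, 2.25, 2.5, 2.75, 3, 3.25, 3.5, 3.75, 4.
f(u) = 2u³ + 2u² + 2: f₀=26, f₁=34.90625, f₂=45.75, f₃=58.71875, f₄=74, f₅=91.78125, f₆=112.25, f₇=135.59375, f₈=162.
(h/3)·[f₀ + 4f₁ + 2f₂ + 4f₃ + 2f₄ + 4f₅ + 2f₆ + 4f₇ + f₈] = 0.083333·(1936) = 161.3333.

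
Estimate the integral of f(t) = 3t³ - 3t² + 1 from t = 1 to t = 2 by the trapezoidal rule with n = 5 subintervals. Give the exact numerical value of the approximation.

5.32

h = (2 − 1)/5 = 0.2.
Nodes t₀,…,t₅ = 1, 1.2, 1.4, 1.6, 1.8, 2.
f(t) = 3t³ - 3t² + 1: f₀=1, f₁=1.864, f₂=3.352, f₃=5.608, f₄=8.776, f₅=13.
(h/2)·[f₀ + 2f₁ + 2f₂ + 2f₃ + 2f₄ + f₅] = 0.1·(53.2) = 5.32.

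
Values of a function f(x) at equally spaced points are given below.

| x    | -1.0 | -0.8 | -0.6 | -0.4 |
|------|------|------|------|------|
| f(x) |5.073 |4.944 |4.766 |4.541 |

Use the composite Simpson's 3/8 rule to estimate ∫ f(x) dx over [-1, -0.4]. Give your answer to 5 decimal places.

2.90580

h = 0.2, n = 3.
(3h/8)·[y₀ + 3y₁ + 3y₂ + y₃] = 0.075·(38.744) = 2.90580.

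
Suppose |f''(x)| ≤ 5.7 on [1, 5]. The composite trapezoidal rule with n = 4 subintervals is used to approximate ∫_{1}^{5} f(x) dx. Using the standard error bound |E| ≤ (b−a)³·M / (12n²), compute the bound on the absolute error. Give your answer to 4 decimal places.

1.9000

|E| ≤ (4)³·5.7 / (12·4²) = 364.8/192 = 1.9000.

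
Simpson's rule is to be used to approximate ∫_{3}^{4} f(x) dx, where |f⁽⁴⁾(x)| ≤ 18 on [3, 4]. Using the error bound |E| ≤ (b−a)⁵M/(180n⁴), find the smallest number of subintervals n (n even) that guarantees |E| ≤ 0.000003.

Need 18/(180n⁴) ≤ 0.000003.
n⁴ ≥ 18/(180·0.000003) = 33333.3 ⇒ n ≥ 13.5120, so the smallest even n is 14. (n must be even for Simpson's rule.)

14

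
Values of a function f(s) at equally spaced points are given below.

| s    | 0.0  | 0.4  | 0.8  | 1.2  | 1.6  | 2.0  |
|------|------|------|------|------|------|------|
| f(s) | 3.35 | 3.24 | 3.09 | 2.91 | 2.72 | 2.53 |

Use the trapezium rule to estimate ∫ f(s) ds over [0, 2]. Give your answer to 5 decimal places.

5.96000

h = 0.4, n = 5.
(h/2)·[y₀ + 2y₁ + 2y₂ + 2y₃ + 2y₄ + y₅] = 0.2·(29.80) = 5.96000.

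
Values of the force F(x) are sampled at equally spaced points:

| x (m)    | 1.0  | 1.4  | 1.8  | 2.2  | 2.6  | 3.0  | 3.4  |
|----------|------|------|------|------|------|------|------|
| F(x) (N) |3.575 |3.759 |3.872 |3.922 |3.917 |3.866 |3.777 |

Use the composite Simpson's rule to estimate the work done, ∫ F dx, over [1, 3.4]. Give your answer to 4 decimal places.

9.2157

h = 0.4, n = 6.
(h/3)·[y₀ + 4y₁ + 2y₂ + 4y₃ + 2y₄ + 4y₅ + y₆] = 0.133333·(69.118) = 9.2157.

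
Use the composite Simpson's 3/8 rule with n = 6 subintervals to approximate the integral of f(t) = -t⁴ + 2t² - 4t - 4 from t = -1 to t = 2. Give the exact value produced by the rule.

h = (2 − (-1))/6 = 0.5.
Nodes t₀,…,t₆ = -1, -0.5, 0, 0.5, 1, 1.5, 2.
f(t) = -t⁴ + 2t² - 4t - 4: f₀=1, f₁=-1.5625, f₂=-4, f₃=-5.5625, f₄=-7, f₅=-10.5625, f₆=-20.
(3h/8)·[f₀ + 3f₁ + 3f₂ + 2f₃ + 3f₄ + 3f₅ + f₆] = 0.1875·(-99.5) = -18.65625.

-18.65625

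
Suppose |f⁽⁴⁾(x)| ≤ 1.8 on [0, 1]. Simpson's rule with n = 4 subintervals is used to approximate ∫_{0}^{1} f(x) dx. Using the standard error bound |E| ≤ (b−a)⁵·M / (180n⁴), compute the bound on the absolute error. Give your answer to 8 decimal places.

|E| ≤ (1)⁵·1.8 / (180·4⁴) = 1.8/46080 = 0.00003906.

0.00003906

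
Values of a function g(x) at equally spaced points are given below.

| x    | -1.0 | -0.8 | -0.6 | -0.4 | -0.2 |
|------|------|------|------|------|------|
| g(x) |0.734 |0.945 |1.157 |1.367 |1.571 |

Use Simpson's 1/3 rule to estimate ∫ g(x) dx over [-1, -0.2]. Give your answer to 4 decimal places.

h = 0.2, n = 4.
(h/3)·[y₀ + 4y₁ + 2y₂ + 4y₃ + y₄] = 0.066667·(13.867) = 0.9245.

0.9245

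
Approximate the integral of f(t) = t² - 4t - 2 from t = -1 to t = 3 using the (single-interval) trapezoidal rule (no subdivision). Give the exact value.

T = (b−a)/2 · [f(-1) + f(3)] = 2·[3 + (-5)] = -4.

-4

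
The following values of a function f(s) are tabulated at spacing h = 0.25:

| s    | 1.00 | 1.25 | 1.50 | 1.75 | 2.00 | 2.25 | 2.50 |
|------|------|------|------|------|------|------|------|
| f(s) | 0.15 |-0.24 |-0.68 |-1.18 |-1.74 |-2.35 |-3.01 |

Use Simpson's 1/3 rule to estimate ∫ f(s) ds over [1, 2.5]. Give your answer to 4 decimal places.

h = 0.25, n = 6.
(h/3)·[y₀ + 4y₁ + 2y₂ + 4y₃ + 2y₄ + 4y₅ + y₆] = 0.083333·(-22.78) = -1.8983.

-1.8983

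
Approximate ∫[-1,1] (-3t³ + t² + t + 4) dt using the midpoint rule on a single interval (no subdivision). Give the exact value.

M = (b−a)·f(0) = 2·(4) = 8.

8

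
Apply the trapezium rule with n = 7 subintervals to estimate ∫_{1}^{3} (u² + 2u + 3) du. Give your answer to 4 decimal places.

22.6939

h = (3 − 1)/7 = 0.285714.
Nodes u₀,…,u₇ = 1, 1.285714, 1.571429, 1.857143, 2.142857, 2.428571, 2.714286, 3.
f(u) = u² + 2u + 3: f₀=6, f₁=7.224490, f₂=8.612245, f₃=10.163265, f₄=11.877551, f₅=13.755102, f₆=15.795918, f₇=18.
(h/2)·[f₀ + 2f₁ + 2f₂ + 2f₃ + 2f₄ + 2f₅ + 2f₆ + f₇] = 0.142857·(158.857143) = 22.6939.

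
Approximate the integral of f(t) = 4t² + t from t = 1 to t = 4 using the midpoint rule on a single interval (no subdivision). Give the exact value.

82.5

M = (b−a)·f(2.5) = 3·(27.5) = 82.5.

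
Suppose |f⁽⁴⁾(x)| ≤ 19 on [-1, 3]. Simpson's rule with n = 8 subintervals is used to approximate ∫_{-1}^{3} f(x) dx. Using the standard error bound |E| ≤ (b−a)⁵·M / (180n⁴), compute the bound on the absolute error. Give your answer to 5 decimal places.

|E| ≤ (4)⁵·19 / (180·8⁴) = 19456/737280 = 0.02639.

0.02639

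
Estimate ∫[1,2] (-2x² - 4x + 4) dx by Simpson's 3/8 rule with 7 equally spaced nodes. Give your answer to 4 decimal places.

-6.6667

h = (2 − 1)/6 = 0.166667.
Nodes x₀,…,x₆ = 1, 1.166667, 1.333333, 1.5, 1.666667, 1.833333, 2.
f(x) = -2x² - 4x + 4: f₀=-2, f₁=-3.388889, f₂=-4.888889, f₃=-6.5, f₄=-8.222222, f₅=-10.055556, f₆=-12.
(3h/8)·[f₀ + 3f₁ + 3f₂ + 2f₃ + 3f₄ + 3f₅ + f₆] = 0.0625·(-106.666667) = -6.6667.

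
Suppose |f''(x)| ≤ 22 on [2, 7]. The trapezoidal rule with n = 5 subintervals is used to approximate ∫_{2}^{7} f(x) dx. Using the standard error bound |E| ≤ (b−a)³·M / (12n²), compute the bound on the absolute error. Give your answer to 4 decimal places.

|E| ≤ (5)³·22 / (12·5²) = 2750/300 = 9.1667.

9.1667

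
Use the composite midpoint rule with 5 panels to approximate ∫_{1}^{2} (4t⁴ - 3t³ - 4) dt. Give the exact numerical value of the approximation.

h = (2 − 1)/5 = 0.2.
Midpoints m₁,…,m₅ = 1.1, 1.3, 1.5, 1.7, 1.9.
f(m₁)=-2.1366, f(m₂)=0.8334, f(m₃)=6.125, f(m₄)=14.6694, f(m₅)=27.5514.
h·[f(m₁) + f(m₂) + f(m₃) + f(m₄) + f(m₅)] = 0.2·(47.0426) = 9.40852.

9.40852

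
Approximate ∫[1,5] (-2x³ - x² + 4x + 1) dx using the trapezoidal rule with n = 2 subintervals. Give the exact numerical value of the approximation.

-352

h = (5 − 1)/2 = 2.
Nodes x₀,…,x₂ = 1, 3, 5.
f(x) = -2x³ - x² + 4x + 1: f₀=2, f₁=-50, f₂=-254.
(h/2)·[f₀ + 2f₁ + f₂] = 1·(-352) = -352.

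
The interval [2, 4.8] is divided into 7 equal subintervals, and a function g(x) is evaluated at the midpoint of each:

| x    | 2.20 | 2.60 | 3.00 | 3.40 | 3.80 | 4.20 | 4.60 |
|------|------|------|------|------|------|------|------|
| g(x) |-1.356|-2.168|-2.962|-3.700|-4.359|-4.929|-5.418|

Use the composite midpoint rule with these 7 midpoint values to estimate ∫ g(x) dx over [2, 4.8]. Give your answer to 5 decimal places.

h = 0.4, n = 7.
h·[y(m₁) + y(m₂) + y(m₃) + y(m₄) + y(m₅) + y(m₆) + y(m₇)] = 0.4·(-24.892) = -9.95680.

-9.95680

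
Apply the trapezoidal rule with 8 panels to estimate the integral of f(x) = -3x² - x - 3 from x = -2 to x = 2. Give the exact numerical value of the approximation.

h = (2 − (-2))/8 = 0.5.
Nodes x₀,…,x₈ = -2, -1.5, -1, -0.5, 0, 0.5, 1, 1.5, 2.
f(x) = -3x² - x - 3: f₀=-13, f₁=-8.25, f₂=-5, f₃=-3.25, f₄=-3, f₅=-4.25, f₆=-7, f₇=-11.25, f₈=-17.
(h/2)·[f₀ + 2f₁ + 2f₂ + 2f₃ + 2f₄ + 2f₅ + 2f₆ + 2f₇ + f₈] = 0.25·(-114) = -28.5.

-28.5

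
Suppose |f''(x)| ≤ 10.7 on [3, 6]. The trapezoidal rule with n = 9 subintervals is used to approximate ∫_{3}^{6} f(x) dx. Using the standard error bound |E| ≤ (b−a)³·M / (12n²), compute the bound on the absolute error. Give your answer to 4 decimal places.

|E| ≤ (3)³·10.7 / (12·9²) = 288.9/972 = 0.2972.

0.2972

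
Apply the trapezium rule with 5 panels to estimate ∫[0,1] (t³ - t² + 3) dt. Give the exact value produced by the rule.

h = (1 − 0)/5 = 0.2.
Nodes t₀,…,t₅ = 0, 0.2, 0.4, 0.6, 0.8, 1.
f(t) = t³ - t² + 3: f₀=3, f₁=2.968, f₂=2.904, f₃=2.856, f₄=2.872, f₅=3.
(h/2)·[f₀ + 2f₁ + 2f₂ + 2f₃ + 2f₄ + f₅] = 0.1·(29.2) = 2.92.

2.92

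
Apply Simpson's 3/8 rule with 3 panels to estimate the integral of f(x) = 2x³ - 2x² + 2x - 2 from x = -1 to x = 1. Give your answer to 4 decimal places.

h = (1 − (-1))/3 = 0.666667.
Nodes x₀,…,x₃ = -1, -0.333333, 0.333333, 1.
f(x) = 2x³ - 2x² + 2x - 2: f₀=-8, f₁=-2.962963, f₂=-1.481481, f₃=0.
(3h/8)·[f₀ + 3f₁ + 3f₂ + f₃] = 0.25·(-21.333333) = -5.3333.

-5.3333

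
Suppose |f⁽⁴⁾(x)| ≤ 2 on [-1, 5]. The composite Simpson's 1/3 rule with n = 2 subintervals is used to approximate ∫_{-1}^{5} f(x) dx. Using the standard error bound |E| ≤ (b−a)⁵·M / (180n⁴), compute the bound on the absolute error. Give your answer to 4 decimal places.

|E| ≤ (6)⁵·2 / (180·2⁴) = 15552/2880 = 5.4000.

5.4000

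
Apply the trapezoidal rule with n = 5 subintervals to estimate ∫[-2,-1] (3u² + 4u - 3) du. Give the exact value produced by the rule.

h = (-1 − (-2))/5 = 0.2.
Nodes u₀,…,u₅ = -2, -1.8, -1.6, -1.4, -1.2, -1.
f(u) = 3u² + 4u - 3: f₀=1, f₁=-0.48, f₂=-1.72, f₃=-2.72, f₄=-3.48, f₅=-4.
(h/2)·[f₀ + 2f₁ + 2f₂ + 2f₃ + 2f₄ + f₅] = 0.1·(-19.8) = -1.98.

-1.98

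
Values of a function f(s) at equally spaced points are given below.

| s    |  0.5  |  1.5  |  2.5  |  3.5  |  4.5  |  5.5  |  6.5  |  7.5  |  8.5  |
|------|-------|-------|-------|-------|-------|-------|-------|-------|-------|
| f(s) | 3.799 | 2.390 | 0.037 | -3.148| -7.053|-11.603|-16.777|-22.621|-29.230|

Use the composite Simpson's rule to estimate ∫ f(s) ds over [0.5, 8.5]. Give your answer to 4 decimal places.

-70.9817

h = 1, n = 8.
(h/3)·[y₀ + 4y₁ + 2y₂ + 4y₃ + 2y₄ + 4y₅ + 2y₆ + 4y₇ + y₈] = 0.333333·(-212.945) = -70.9817.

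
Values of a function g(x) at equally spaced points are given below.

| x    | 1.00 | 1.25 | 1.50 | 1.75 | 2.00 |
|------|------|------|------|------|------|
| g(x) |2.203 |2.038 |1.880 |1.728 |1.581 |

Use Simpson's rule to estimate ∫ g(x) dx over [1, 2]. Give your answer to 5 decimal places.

h = 0.25, n = 4.
(h/3)·[y₀ + 4y₁ + 2y₂ + 4y₃ + y₄] = 0.083333·(22.608) = 1.88400.

1.88400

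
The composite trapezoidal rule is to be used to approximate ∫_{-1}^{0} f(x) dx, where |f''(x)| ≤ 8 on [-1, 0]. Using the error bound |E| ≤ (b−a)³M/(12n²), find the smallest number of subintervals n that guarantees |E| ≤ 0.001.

26

Need 8/(12n²) ≤ 0.001.
n² ≥ 8/(12·0.001) = 666.667 ⇒ n ≥ 25.8199, so the smallest n is 26.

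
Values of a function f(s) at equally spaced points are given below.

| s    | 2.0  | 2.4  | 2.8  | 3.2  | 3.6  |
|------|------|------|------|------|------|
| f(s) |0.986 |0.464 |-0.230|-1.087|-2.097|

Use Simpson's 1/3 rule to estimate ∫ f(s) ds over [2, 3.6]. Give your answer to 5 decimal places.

h = 0.4, n = 4.
(h/3)·[y₀ + 4y₁ + 2y₂ + 4y₃ + y₄] = 0.133333·(-4.063) = -0.54173.

-0.54173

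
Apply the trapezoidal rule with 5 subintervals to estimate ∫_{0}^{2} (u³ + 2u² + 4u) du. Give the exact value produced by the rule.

17.6

h = (2 − 0)/5 = 0.4.
Nodes u₀,…,u₅ = 0, 0.4, 0.8, 1.2, 1.6, 2.
f(u) = u³ + 2u² + 4u: f₀=0, f₁=1.984, f₂=4.992, f₃=9.408, f₄=15.616, f₅=24.
(h/2)·[f₀ + 2f₁ + 2f₂ + 2f₃ + 2f₄ + f₅] = 0.2·(88) = 17.6.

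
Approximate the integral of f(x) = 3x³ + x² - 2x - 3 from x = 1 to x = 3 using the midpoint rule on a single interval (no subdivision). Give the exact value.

42

M = (b−a)·f(2) = 2·(21) = 42.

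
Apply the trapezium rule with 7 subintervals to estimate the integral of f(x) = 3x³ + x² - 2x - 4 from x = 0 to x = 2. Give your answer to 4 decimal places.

2.9388

h = (2 − 0)/7 = 0.285714.
Nodes x₀,…,x₇ = 0, 0.285714, 0.571429, 0.857143, 1.142857, 1.428571, 1.714286, 2.
f(x) = 3x³ + x² - 2x - 4: f₀=-4, f₁=-4.419825, f₂=-4.256560, f₃=-3.090379, f₄=-0.501458, f₅=3.930029, f₆=10.623907, f₇=20.
(h/2)·[f₀ + 2f₁ + 2f₂ + 2f₃ + 2f₄ + 2f₅ + 2f₆ + f₇] = 0.142857·(20.571429) = 2.9388.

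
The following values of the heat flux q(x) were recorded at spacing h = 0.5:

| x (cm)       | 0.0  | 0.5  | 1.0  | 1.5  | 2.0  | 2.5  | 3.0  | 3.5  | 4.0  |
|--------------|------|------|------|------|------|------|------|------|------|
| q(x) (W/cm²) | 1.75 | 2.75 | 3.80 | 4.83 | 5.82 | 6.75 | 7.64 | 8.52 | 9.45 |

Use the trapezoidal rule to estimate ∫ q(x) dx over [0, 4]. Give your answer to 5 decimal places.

h = 0.5, n = 8.
(h/2)·[y₀ + 2y₁ + 2y₂ + 2y₃ + 2y₄ + 2y₅ + 2y₆ + 2y₇ + y₈] = 0.25·(91.42) = 22.85500.

22.85500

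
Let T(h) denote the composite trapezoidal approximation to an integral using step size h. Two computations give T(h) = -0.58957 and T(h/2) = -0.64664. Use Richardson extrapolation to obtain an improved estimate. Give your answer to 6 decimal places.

-0.665663

R = (4·T(h/2) − T(h)) / 3 = (4·(-0.64664) − (-0.58957))/3 = (-1.99699)/3 = -0.665663.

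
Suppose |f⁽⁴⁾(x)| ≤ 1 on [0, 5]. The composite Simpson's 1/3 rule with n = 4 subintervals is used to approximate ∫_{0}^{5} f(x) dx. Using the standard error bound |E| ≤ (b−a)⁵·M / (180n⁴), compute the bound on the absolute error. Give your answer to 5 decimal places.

|E| ≤ (5)⁵·1 / (180·4⁴) = 3125/46080 = 0.06782.

0.06782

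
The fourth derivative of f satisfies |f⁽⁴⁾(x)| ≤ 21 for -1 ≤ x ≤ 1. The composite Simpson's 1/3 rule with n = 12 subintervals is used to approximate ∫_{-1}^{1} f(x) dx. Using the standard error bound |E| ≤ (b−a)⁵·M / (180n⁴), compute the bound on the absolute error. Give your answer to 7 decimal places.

|E| ≤ (2)⁵·21 / (180·12⁴) = 672/3732480 = 0.0001800.

0.0001800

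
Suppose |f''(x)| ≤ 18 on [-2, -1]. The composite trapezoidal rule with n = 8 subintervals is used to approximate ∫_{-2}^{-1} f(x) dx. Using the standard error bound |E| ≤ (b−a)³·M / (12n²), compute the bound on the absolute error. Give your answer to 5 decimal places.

0.02344

|E| ≤ (1)³·18 / (12·8²) = 18/768 = 0.02344.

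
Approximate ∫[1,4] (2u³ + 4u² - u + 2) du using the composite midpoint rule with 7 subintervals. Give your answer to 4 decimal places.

209.1276

h = (4 − 1)/7 = 0.428571.
Midpoints m₁,…,m₇ = 1.214286, 1.642857, 2.071429, 2.5, 2.928571, 3.357143, 3.785714.
f(m₁)=10.264577, f(m₂)=20.021137, f(m₃)=34.868076, f(m₄)=55.75, f(m₅)=83.611516, f(m₆)=119.397230, f(m₇)=164.051749.
h·[f(m₁) + f(m₂) + f(m₃) + f(m₄) + f(m₅) + f(m₆) + f(m₇)] = 0.428571·(487.964286) = 209.1276.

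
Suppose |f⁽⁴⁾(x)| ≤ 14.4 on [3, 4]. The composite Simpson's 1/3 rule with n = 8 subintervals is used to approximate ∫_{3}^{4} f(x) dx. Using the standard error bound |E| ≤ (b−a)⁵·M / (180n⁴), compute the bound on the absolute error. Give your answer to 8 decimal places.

|E| ≤ (1)⁵·14.4 / (180·8⁴) = 14.4/737280 = 0.00001953.

0.00001953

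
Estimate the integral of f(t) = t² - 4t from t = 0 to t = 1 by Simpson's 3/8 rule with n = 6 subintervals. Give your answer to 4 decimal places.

h = (1 − 0)/6 = 0.166667.
Nodes t₀,…,t₆ = 0, 0.166667, 0.333333, 0.5, 0.666667, 0.833333, 1.
f(t) = t² - 4t: f₀=0, f₁=-0.638889, f₂=-1.222222, f₃=-1.75, f₄=-2.222222, f₅=-2.638889, f₆=-3.
(3h/8)·[f₀ + 3f₁ + 3f₂ + 2f₃ + 3f₄ + 3f₅ + f₆] = 0.0625·(-26.666667) = -1.6667.

-1.6667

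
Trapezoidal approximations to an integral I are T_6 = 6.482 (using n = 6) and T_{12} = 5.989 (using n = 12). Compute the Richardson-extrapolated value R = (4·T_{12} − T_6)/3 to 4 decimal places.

R = (4·T_{12} − T_6) / 3 = (4·5.989 − 6.482)/3 = (17.474)/3 = 5.8247.

5.8247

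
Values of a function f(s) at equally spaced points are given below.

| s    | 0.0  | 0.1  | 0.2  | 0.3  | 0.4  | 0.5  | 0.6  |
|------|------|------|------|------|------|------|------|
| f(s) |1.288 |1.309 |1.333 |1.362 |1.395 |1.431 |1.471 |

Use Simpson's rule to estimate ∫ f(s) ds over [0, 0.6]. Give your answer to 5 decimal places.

h = 0.1, n = 6.
(h/3)·[y₀ + 4y₁ + 2y₂ + 4y₃ + 2y₄ + 4y₅ + y₆] = 0.033333·(24.623) = 0.82077.

0.82077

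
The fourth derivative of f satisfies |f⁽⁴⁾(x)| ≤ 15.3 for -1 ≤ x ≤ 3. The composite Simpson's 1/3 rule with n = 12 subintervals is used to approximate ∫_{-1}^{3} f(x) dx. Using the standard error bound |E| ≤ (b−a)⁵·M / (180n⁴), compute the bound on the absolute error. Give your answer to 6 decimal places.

0.004198

|E| ≤ (4)⁵·15.3 / (180·12⁴) = 15667.2/3732480 = 0.004198.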